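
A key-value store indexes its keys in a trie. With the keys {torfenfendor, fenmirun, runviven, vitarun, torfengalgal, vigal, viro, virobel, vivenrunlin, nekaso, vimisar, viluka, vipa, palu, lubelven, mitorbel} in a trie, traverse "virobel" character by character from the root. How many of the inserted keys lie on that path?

2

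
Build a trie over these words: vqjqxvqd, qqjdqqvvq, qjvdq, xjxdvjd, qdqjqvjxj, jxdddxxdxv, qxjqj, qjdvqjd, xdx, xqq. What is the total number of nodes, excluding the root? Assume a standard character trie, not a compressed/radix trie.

59

Count nodes per top-level branch (shared prefixes stored once):
  'j'-branch (jxdddxxdxv): 10 nodes
  'q'-branch (qdqjqvjxj, qjdvqjd, qjvdq, qqjdqqvvq, qxjqj): 30 nodes
  'v'-branch (vqjqxvqd): 8 nodes
  'x'-branch (xdx, xjxdvjd, xqq): 11 nodes
Sum: 59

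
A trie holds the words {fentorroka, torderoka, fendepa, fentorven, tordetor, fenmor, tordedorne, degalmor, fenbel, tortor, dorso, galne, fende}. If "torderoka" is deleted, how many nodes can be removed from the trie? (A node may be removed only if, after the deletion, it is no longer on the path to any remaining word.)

After clearing the end-marker at "torderoka", prune upward until reaching a node still needed by another word.
The suffix "roka" (4 nodes) is used only by "torderoka"; the node for "torde" still has the child "t", so pruning stops there.
Nodes removed: 4

4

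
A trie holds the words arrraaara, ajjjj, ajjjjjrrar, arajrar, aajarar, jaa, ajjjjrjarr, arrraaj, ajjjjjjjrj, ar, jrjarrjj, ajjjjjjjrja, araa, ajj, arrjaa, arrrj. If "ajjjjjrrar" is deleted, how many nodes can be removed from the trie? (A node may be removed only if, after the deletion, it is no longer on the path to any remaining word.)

After clearing the end-marker at "ajjjjjrrar", prune upward until reaching a node still needed by another word.
The suffix "rrar" (4 nodes) is used only by "ajjjjjrrar"; the node for "ajjjjj" still has the child "j", so pruning stops there.
Nodes removed: 4

4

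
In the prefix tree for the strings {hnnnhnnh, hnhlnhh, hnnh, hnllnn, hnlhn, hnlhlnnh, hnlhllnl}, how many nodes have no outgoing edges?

7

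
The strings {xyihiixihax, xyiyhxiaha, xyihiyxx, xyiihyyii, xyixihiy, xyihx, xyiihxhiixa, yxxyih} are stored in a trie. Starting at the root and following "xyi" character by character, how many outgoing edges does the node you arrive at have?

4

Walk "xyi" from the root, arriving at one node.
Characters that immediately follow "xyi" among the stored strings: {h, i, x, y}.
That node has 4 child edges.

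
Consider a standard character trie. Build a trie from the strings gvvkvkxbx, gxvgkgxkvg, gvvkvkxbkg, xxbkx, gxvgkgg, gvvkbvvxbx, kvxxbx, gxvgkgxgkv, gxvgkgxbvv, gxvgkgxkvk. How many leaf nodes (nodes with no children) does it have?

10

A leaf is a node with no children — equivalently, the end of a word that is not a proper prefix of any other stored word.
Those words: "gvvkbvvxbx", "gvvkvkxbkg", "gvvkvkxbx", "gxvgkgg", "gxvgkgxbvv", "gxvgkgxgkv", "gxvgkgxkvg", "gxvgkgxkvk", "kvxxbx", "xxbkx"
Leaf count: 10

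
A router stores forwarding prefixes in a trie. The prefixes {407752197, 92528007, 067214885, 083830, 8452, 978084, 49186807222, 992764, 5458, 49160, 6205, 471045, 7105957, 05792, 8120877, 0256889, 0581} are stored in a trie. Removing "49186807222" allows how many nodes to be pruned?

8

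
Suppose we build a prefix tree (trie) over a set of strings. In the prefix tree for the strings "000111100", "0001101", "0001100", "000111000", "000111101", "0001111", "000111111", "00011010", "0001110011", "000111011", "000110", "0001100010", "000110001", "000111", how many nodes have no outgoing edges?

A leaf is a node with no children — equivalently, the end of a word that is not a proper prefix of any other stored word.
Those words: "0001100010", "00011010", "000111000", "0001110011", "000111011", "000111100", "000111101", "000111111"
Leaf count: 8

8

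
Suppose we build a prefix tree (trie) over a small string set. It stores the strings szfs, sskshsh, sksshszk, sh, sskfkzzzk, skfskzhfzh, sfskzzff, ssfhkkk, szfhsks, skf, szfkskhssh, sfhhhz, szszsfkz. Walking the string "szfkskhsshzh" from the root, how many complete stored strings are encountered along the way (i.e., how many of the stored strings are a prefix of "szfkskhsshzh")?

Walk "szfkskhsshzh" from the root; an end-of-word marker is hit whenever a stored word is a prefix of "szfkskhsshzh".
Prefixes of the query that are stored words: "szfkskhssh"
Count: 1

1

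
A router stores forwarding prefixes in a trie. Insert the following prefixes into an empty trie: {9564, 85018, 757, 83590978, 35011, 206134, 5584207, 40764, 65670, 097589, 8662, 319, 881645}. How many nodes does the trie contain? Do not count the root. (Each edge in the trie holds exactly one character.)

63

For each word, the new-node count is its length minus the longest prefix already in the trie:
  "9564" → 4 new (9, 5, 6, 4)
  "85018" → 5 new (8, 5, 0, 1, 8)
  "757" → 3 new (7, 5, 7)
  "83590978" → prefix "8" already present; 7 new (3, 5, 9, 0, 9, 7, 8)
  "35011" → 5 new (3, 5, 0, 1, 1)
  "206134" → 6 new (2, 0, 6, 1, 3, 4)
  "5584207" → 7 new (5, 5, 8, 4, 2, 0, 7)
  "40764" → 5 new (4, 0, 7, 6, 4)
  "65670" → 5 new (6, 5, 6, 7, 0)
  "097589" → 6 new (0, 9, 7, 5, 8, 9)
  "8662" → prefix "8" already present; 3 new (6, 6, 2)
  "319" → prefix "3" already present; 2 new (1, 9)
  "881645" → prefix "8" already present; 5 new (8, 1, 6, 4, 5)
Total nodes = 4 + 5 + 3 + 7 + 5 + 6 + 7 + 5 + 5 + 6 + 3 + 2 + 5 = 63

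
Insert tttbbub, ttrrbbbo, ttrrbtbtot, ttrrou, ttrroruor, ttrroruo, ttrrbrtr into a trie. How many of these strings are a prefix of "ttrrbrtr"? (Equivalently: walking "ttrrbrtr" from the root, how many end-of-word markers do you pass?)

Walk "ttrrbrtr" from the root; an end-of-word marker is hit whenever a stored word is a prefix of "ttrrbrtr".
Prefixes of the query that are stored words: "ttrrbrtr"
Count: 1

1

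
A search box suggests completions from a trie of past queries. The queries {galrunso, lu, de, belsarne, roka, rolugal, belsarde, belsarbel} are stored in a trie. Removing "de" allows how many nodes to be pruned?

2

After clearing the end-marker at "de", prune upward until reaching a node still needed by another word.
No other word shares any prefix with "de", so all 2 of its nodes go.
Nodes removed: 2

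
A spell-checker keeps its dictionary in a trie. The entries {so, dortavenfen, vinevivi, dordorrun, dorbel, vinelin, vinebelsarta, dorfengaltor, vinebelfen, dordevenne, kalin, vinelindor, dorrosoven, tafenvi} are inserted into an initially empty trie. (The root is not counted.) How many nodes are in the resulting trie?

81

For each word, the new-node count is its length minus the longest prefix already in the trie:
  "so" → 2 new (s, o)
  "dortavenfen" → 11 new (d, o, r, t, a, v, e, n, f, e, n)
  "vinevivi" → 8 new (v, i, n, e, v, i, v, i)
  "dordorrun" → prefix "dor" already present; 6 new (d, o, r, r, u, n)
  "dorbel" → prefix "dor" already present; 3 new (b, e, l)
  "vinelin" → prefix "vine" already present; 3 new (l, i, n)
  "vinebelsarta" → prefix "vine" already present; 8 new (b, e, l, s, a, r, t, a)
  "dorfengaltor" → prefix "dor" already present; 9 new (f, e, n, g, a, l, t, o, r)
  "vinebelfen" → prefix "vinebel" already present; 3 new (f, e, n)
  "dordevenne" → prefix "dord" already present; 6 new (e, v, e, n, n, e)
  "kalin" → 5 new (k, a, l, i, n)
  "vinelindor" → prefix "vinelin" already present; 3 new (d, o, r)
  "dorrosoven" → prefix "dor" already present; 7 new (r, o, s, o, v, e, n)
  "tafenvi" → 7 new (t, a, f, e, n, v, i)
Total nodes = 2 + 11 + 8 + 6 + 3 + 3 + 8 + 9 + 3 + 6 + 5 + 3 + 7 + 7 = 81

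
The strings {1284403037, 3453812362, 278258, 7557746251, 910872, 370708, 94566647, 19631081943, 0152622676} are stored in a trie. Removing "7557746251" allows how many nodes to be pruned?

After clearing the end-marker at "7557746251", prune upward until reaching a node still needed by another word.
No other word shares any prefix with "7557746251", so all 10 of its nodes go.
Nodes removed: 10

10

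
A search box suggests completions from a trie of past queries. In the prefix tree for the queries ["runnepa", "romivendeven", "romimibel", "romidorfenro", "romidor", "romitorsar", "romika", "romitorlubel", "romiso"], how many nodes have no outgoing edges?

8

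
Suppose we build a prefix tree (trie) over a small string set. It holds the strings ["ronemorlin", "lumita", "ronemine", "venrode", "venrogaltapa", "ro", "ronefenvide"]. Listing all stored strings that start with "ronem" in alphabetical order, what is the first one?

ronemine

Filter for "ronem…" and sort: "ronemine", "ronemorlin"
The 1st is ronemine.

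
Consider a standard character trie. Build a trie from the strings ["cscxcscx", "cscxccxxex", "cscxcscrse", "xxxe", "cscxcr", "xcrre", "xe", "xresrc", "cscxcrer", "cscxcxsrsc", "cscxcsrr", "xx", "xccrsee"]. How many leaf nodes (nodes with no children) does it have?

A leaf is a node with no children — equivalently, the end of a word that is not a proper prefix of any other stored word.
Those words: "cscxccxxex", "cscxcrer", "cscxcscrse", "cscxcscx", "cscxcsrr", "cscxcxsrsc", "xccrsee", "xcrre", "xe", "xresrc", "xxxe"
Leaf count: 11

11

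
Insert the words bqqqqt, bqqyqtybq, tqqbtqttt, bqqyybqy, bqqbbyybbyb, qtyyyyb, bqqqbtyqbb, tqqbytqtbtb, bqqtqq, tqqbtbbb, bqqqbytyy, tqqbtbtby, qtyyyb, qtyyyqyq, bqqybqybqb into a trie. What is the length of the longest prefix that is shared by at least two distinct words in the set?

6

Equivalently: take the maximum, over all pairs, of their longest common prefix length.
e.g. "tqqbtbbb" and "tqqbtbtby" share the prefix "tqqbtb" of length 6; no pair shares a longer one.
Longest shared-prefix length: 6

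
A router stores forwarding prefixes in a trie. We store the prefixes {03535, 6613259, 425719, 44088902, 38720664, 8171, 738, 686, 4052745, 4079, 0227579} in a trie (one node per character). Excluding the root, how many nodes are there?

56

Insert word by word; a character creates a node only if that edge doesn't already exist:
  "03535" → 5 new (0, 3, 5, 3, 5)
  "6613259" → 7 new (6, 6, 1, 3, 2, 5, 9)
  "425719" → 6 new (4, 2, 5, 7, 1, 9)
  "44088902" → prefix "4" already present; 7 new (4, 0, 8, 8, 9, 0, 2)
  "38720664" → 8 new (3, 8, 7, 2, 0, 6, 6, 4)
  "8171" → 4 new (8, 1, 7, 1)
  "738" → 3 new (7, 3, 8)
  "686" → prefix "6" already present; 2 new (8, 6)
  "4052745" → prefix "4" already present; 6 new (0, 5, 2, 7, 4, 5)
  "4079" → prefix "40" already present; 2 new (7, 9)
  "0227579" → prefix "0" already present; 6 new (2, 2, 7, 5, 7, 9)
Total nodes = 5 + 7 + 6 + 7 + 8 + 4 + 3 + 2 + 6 + 2 + 6 = 56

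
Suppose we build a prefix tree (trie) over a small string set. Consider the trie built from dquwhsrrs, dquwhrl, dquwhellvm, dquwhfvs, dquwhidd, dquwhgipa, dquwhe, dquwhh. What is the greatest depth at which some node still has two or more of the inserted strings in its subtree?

The deepest shared node is where two words last agree before diverging.
e.g. "dquwhe" and "dquwhellvm" share the prefix "dquwhe" of length 6; no pair shares a longer one.
Longest shared-prefix length: 6

6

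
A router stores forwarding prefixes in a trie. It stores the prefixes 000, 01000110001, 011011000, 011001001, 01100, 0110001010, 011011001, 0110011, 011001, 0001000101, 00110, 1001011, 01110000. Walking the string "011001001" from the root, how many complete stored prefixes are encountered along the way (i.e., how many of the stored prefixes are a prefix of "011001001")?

Walk "011001001" from the root; an end-of-word marker is hit whenever a stored word is a prefix of "011001001".
Prefixes of the query that are stored words: "01100", "011001", "011001001"
Count: 3

3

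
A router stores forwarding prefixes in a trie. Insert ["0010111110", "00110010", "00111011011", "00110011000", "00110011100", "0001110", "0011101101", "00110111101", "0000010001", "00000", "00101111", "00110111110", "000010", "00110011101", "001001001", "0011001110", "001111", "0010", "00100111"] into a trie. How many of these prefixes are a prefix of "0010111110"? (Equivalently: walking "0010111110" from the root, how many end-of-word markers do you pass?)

3

Walk "0010111110" from the root; an end-of-word marker is hit whenever a stored word is a prefix of "0010111110".
Prefixes of the query that are stored words: "0010", "00101111", "0010111110"
Count: 3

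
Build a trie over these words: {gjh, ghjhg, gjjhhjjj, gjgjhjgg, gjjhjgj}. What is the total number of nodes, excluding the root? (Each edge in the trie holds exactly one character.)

Count nodes per top-level branch (shared prefixes stored once):
  'g'-branch (ghjhg, gjgjhjgg, gjh, gjjhhjjj, gjjhjgj): 22 nodes
Sum: 22

22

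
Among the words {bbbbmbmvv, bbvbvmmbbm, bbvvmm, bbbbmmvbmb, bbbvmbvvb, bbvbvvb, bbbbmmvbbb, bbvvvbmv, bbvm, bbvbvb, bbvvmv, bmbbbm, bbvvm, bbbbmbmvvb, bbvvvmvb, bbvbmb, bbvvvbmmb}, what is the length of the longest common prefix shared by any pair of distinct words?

The deepest shared node is where two words last agree before diverging.
"bbbbmbmvv" and "bbbbmbmvvb" agree on "bbbbmbmvv" (9 characters) before diverging; nothing deeper is shared.
Longest shared-prefix length: 9

9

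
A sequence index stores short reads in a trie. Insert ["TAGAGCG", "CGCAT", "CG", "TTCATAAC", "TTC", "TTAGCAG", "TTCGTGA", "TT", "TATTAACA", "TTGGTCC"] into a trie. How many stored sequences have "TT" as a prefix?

6

Filter for entries beginning with "TT":
Words under "TT": TT, TTAGCAG, TTC, TTCATAAC, TTCGTGA, TTGGTCC
Count: 6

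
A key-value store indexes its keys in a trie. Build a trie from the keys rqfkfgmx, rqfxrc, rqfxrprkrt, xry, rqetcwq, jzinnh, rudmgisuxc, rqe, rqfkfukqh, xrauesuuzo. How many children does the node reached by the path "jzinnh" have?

0

The children of the "jzinnh" node are the distinct next characters among strings starting with "jzinnh".
No stored string extends past "jzinnh".
That node has 0 child edges.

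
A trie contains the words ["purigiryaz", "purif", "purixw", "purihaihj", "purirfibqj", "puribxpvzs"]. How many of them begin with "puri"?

Filter for entries beginning with "puri":
Words under "puri": puribxpvzs, purif, purigiryaz, purihaihj, purirfibqj, purixw
Count: 6

6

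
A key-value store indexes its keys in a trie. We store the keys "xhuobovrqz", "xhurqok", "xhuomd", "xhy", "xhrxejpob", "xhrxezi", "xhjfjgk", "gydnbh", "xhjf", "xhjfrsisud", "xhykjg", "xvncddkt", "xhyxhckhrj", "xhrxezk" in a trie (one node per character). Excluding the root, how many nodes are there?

61

Trace insertions, counting only characters that open a new branch:
  "xhuobovrqz" → 10 new (x, h, u, o, b, o, v, r, q, z)
  "xhurqok" → prefix "xhu" already present; 4 new (r, q, o, k)
  "xhuomd" → prefix "xhuo" already present; 2 new (m, d)
  "xhy" → prefix "xh" already present; 1 new (y)
  "xhrxejpob" → prefix "xh" already present; 7 new (r, x, e, j, p, o, b)
  "xhrxezi" → prefix "xhrxe" already present; 2 new (z, i)
  "xhjfjgk" → prefix "xh" already present; 5 new (j, f, j, g, k)
  "gydnbh" → 6 new (g, y, d, n, b, h)
  "xhjf" → prefix "xhjf" already present; 0 new (none)
  "xhjfrsisud" → prefix "xhjf" already present; 6 new (r, s, i, s, u, d)
  "xhykjg" → prefix "xhy" already present; 3 new (k, j, g)
  "xvncddkt" → prefix "x" already present; 7 new (v, n, c, d, d, k, t)
  "xhyxhckhrj" → prefix "xhy" already present; 7 new (x, h, c, k, h, r, j)
  "xhrxezk" → prefix "xhrxez" already present; 1 new (k)
Total nodes = 10 + 4 + 2 + 1 + 7 + 2 + 5 + 6 + 0 + 6 + 3 + 7 + 7 + 1 = 61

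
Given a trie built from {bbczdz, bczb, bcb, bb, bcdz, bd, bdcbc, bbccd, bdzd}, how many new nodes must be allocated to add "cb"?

2

Nothing in the trie begins with "c"; the whole of "cb" is new.
2 − 0 = 2 new nodes.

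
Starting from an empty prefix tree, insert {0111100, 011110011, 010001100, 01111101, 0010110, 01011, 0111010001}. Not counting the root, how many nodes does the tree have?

33

Insert word by word; a character creates a node only if that edge doesn't already exist:
  "0111100" → 7 new (0, 1, 1, 1, 1, 0, 0)
  "011110011" → prefix "0111100" already present; 2 new (1, 1)
  "010001100" → prefix "01" already present; 7 new (0, 0, 0, 1, 1, 0, 0)
  "01111101" → prefix "01111" already present; 3 new (1, 0, 1)
  "0010110" → prefix "0" already present; 6 new (0, 1, 0, 1, 1, 0)
  "01011" → prefix "010" already present; 2 new (1, 1)
  "0111010001" → prefix "0111" already present; 6 new (0, 1, 0, 0, 0, 1)
Total nodes = 7 + 2 + 7 + 3 + 6 + 2 + 6 = 33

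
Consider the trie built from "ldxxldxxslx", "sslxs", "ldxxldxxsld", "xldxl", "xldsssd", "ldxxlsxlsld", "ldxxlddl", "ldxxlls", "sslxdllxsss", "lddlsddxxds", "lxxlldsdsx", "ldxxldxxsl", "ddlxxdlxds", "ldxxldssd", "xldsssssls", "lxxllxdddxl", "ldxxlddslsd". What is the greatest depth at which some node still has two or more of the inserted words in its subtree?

The deepest shared node is where two words last agree before diverging.
"ldxxldxxsl" and "ldxxldxxsld" agree on "ldxxldxxsl" (10 characters) before diverging; nothing deeper is shared.
Longest shared-prefix length: 10

10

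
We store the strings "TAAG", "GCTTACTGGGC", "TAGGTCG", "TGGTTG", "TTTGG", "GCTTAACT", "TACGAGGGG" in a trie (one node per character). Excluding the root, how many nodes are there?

39

For each word, the new-node count is its length minus the longest prefix already in the trie:
  "TAAG" → 4 new (T, A, A, G)
  "GCTTACTGGGC" → 11 new (G, C, T, T, A, C, T, G, G, G, C)
  "TAGGTCG" → prefix "TA" already present; 5 new (G, G, T, C, G)
  "TGGTTG" → prefix "T" already present; 5 new (G, G, T, T, G)
  "TTTGG" → prefix "T" already present; 4 new (T, T, G, G)
  "GCTTAACT" → prefix "GCTTA" already present; 3 new (A, C, T)
  "TACGAGGGG" → prefix "TA" already present; 7 new (C, G, A, G, G, G, G)
Total nodes = 4 + 11 + 5 + 5 + 4 + 3 + 7 = 39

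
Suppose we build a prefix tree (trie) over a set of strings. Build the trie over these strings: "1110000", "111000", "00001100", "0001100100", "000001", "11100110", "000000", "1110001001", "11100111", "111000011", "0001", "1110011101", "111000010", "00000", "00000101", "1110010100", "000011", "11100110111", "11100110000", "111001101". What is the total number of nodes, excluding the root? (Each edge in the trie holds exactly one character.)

50

Trace insertions, counting only characters that open a new branch:
  "1110000" → 7 new (1, 1, 1, 0, 0, 0, 0)
  "111000" → prefix "111000" already present; 0 new (none)
  "00001100" → 8 new (0, 0, 0, 0, 1, 1, 0, 0)
  "0001100100" → prefix "000" already present; 7 new (1, 1, 0, 0, 1, 0, 0)
  "000001" → prefix "0000" already present; 2 new (0, 1)
  "11100110" → prefix "11100" already present; 3 new (1, 1, 0)
  "000000" → prefix "00000" already present; 1 new (0)
  "1110001001" → prefix "111000" already present; 4 new (1, 0, 0, 1)
  "11100111" → prefix "1110011" already present; 1 new (1)
  "111000011" → prefix "1110000" already present; 2 new (1, 1)
  "0001" → prefix "0001" already present; 0 new (none)
  "1110011101" → prefix "11100111" already present; 2 new (0, 1)
  "111000010" → prefix "11100001" already present; 1 new (0)
  "00000" → prefix "00000" already present; 0 new (none)
  "00000101" → prefix "000001" already present; 2 new (0, 1)
  "1110010100" → prefix "111001" already present; 4 new (0, 1, 0, 0)
  "000011" → prefix "000011" already present; 0 new (none)
  "11100110111" → prefix "11100110" already present; 3 new (1, 1, 1)
  "11100110000" → prefix "11100110" already present; 3 new (0, 0, 0)
  "111001101" → prefix "111001101" already present; 0 new (none)
Total nodes = 7 + 0 + 8 + 7 + 2 + 3 + 1 + 4 + 1 + 2 + 0 + 2 + 1 + 0 + 2 + 4 + 0 + 3 + 3 + 0 = 50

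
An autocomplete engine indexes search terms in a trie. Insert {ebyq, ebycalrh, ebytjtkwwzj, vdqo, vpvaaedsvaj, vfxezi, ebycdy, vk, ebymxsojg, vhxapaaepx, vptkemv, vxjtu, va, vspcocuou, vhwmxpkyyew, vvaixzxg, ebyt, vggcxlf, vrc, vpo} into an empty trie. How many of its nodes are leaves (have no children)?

19

A leaf is a node with no children — equivalently, the end of a word that is not a proper prefix of any other stored word.
Those words: "ebycalrh", "ebycdy", "ebymxsojg", "ebyq", "ebytjtkwwzj", "va", "vdqo", "vfxezi", "vggcxlf", "vhwmxpkyyew", "vhxapaaepx", "vk", "vpo", "vptkemv", "vpvaaedsvaj", "vrc", "vspcocuou", "vvaixzxg", "vxjtu"
Leaf count: 19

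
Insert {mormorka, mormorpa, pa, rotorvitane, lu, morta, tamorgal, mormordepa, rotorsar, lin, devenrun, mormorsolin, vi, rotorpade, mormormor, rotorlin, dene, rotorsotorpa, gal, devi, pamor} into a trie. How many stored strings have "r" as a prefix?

5

Filter for entries beginning with "r":
Words under "r": rotorlin, rotorpade, rotorsar, rotorsotorpa, rotorvitane
Count: 5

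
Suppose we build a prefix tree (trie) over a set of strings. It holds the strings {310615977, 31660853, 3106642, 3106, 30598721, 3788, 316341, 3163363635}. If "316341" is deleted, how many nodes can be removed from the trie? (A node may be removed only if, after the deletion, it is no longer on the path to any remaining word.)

Walk "316341" from the leaf back toward the root, removing each node that no remaining word uses.
The suffix "41" (2 nodes) is used only by "316341"; the node for "3163" still has the child "3", so pruning stops there.
Nodes removed: 2

2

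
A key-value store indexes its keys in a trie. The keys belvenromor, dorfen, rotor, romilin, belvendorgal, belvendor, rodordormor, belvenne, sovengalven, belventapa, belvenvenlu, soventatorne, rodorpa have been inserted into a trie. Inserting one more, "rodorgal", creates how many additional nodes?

Walking "rodorgal" from the root, the first 5 characters ("rodor") follow existing edges; "g" is the first miss.
New nodes needed: |"rodorgal"| − 5 = 8 − 5 = 3.

3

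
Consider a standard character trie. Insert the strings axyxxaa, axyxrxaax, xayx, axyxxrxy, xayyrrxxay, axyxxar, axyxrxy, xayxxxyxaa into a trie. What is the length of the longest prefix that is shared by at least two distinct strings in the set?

6

Look for the deepest trie node that still has at least two words in its subtree.
"axyxrxaax" and "axyxrxy" agree on "axyxrx" (6 characters) before diverging; nothing deeper is shared.
Longest shared-prefix length: 6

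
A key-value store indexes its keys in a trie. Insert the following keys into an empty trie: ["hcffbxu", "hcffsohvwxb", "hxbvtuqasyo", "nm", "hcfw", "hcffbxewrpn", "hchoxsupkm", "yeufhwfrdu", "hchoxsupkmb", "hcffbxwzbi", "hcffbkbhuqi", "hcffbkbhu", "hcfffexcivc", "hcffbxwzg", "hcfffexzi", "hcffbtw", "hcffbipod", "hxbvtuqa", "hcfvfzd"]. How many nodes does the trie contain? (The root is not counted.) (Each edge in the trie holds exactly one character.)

81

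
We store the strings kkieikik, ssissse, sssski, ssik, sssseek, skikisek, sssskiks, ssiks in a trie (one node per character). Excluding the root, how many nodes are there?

33

Trace insertions, counting only characters that open a new branch:
  "kkieikik" → 8 new (k, k, i, e, i, k, i, k)
  "ssissse" → 7 new (s, s, i, s, s, s, e)
  "sssski" → prefix "ss" already present; 4 new (s, s, k, i)
  "ssik" → prefix "ssi" already present; 1 new (k)
  "sssseek" → prefix "ssss" already present; 3 new (e, e, k)
  "skikisek" → prefix "s" already present; 7 new (k, i, k, i, s, e, k)
  "sssskiks" → prefix "sssski" already present; 2 new (k, s)
  "ssiks" → prefix "ssik" already present; 1 new (s)
Total nodes = 8 + 7 + 4 + 1 + 3 + 7 + 2 + 1 = 33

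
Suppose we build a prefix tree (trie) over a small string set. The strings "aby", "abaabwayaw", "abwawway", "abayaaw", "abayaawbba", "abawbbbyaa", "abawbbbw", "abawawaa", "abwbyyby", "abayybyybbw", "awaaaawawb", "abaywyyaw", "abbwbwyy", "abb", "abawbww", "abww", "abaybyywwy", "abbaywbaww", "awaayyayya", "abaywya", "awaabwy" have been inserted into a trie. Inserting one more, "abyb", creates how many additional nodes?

1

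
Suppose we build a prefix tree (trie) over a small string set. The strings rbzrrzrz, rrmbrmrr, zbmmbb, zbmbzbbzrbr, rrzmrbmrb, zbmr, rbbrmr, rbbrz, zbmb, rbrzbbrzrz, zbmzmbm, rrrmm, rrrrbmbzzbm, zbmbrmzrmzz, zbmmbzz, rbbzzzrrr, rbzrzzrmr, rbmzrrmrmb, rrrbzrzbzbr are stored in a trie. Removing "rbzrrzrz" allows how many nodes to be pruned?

Walk "rbzrrzrz" from the leaf back toward the root, removing each node that no remaining word uses.
The suffix "rzrz" (4 nodes) is used only by "rbzrrzrz"; the node for "rbzr" still has the child "z", so pruning stops there.
Nodes removed: 4

4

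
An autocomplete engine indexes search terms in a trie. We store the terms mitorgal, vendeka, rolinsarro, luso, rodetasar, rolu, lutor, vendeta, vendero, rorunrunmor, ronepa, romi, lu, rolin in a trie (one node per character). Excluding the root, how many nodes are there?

Insert word by word; a character creates a node only if that edge doesn't already exist:
  "mitorgal" → 8 new (m, i, t, o, r, g, a, l)
  "vendeka" → 7 new (v, e, n, d, e, k, a)
  "rolinsarro" → 10 new (r, o, l, i, n, s, a, r, r, o)
  "luso" → 4 new (l, u, s, o)
  "rodetasar" → prefix "ro" already present; 7 new (d, e, t, a, s, a, r)
  "rolu" → prefix "rol" already present; 1 new (u)
  "lutor" → prefix "lu" already present; 3 new (t, o, r)
  "vendeta" → prefix "vende" already present; 2 new (t, a)
  "vendero" → prefix "vende" already present; 2 new (r, o)
  "rorunrunmor" → prefix "ro" already present; 9 new (r, u, n, r, u, n, m, o, r)
  "ronepa" → prefix "ro" already present; 4 new (n, e, p, a)
  "romi" → prefix "ro" already present; 2 new (m, i)
  "lu" → prefix "lu" already present; 0 new (none)
  "rolin" → prefix "rolin" already present; 0 new (none)
Total nodes = 8 + 7 + 10 + 4 + 7 + 1 + 3 + 2 + 2 + 9 + 4 + 2 + 0 + 0 = 59

59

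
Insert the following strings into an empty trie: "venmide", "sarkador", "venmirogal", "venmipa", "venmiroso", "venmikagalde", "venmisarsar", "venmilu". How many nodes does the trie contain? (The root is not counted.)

39

Count nodes per top-level branch (shared prefixes stored once):
  's'-branch (sarkador): 8 nodes
  'v'-branch (venmide, venmikagalde, venmilu, venmipa, venmirogal, venmiroso, venmisarsar): 31 nodes
Sum: 39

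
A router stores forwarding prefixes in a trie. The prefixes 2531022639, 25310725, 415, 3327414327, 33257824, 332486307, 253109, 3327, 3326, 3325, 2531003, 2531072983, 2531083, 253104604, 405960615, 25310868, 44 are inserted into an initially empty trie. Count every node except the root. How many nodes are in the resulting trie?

Count nodes per top-level branch (shared prefixes stored once):
  '2'-branch (2531003, 2531022639, 253104604, 25310725, 2531072983, 2531083, 25310868, 253109): 27 nodes
  '3'-branch (332486307, 3325, 33257824, 3326, 3327, 3327414327): 22 nodes
  '4'-branch (405960615, 415, 44): 12 nodes
Sum: 61

61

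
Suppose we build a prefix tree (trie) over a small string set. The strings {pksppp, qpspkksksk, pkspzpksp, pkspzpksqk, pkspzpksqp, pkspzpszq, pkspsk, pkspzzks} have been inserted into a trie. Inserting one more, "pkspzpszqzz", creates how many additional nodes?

2

Walking "pkspzpszqzz" from the root, the first 9 characters ("pkspzpszq") follow existing edges; "z" is the first miss.
New nodes needed: |"pkspzpszqzz"| − 9 = 11 − 9 = 2.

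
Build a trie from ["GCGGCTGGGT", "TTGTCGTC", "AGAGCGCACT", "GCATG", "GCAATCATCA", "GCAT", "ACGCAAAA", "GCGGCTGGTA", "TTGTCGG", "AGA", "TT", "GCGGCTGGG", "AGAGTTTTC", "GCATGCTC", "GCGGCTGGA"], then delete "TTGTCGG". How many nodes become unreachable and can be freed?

1

A node on "TTGTCGG"'s path can go only if nothing else ends at it or branches off below it.
The suffix "G" (1 node) is used only by "TTGTCGG"; the node for "TTGTCG" still has the child "T", so pruning stops there.
Nodes removed: 1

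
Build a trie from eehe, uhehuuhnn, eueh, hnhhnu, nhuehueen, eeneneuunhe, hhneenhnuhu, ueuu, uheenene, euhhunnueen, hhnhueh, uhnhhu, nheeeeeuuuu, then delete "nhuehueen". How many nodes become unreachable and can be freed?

A node on "nhuehueen"'s path can go only if nothing else ends at it or branches off below it.
The suffix "uehueen" (7 nodes) is used only by "nhuehueen"; the node for "nh" still has the child "e", so pruning stops there.
Nodes removed: 7

7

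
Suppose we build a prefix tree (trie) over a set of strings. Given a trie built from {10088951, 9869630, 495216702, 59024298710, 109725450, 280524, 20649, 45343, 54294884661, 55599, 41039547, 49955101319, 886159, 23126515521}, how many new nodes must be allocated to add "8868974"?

Walking "8868974" from the root, the first 3 characters ("886") follow existing edges; "8" is the first miss.
Each of the 4 remaining characters creates one node.

4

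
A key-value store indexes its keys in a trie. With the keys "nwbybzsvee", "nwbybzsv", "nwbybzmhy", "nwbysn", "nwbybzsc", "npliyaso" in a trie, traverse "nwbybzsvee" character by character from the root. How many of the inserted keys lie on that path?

2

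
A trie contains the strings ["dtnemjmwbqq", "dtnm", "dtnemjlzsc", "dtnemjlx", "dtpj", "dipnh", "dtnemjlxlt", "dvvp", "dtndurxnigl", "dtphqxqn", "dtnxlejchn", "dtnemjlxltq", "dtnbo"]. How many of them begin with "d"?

13

Walk to "d"; the words in its subtree are exactly those with that prefix.
Words under "d": dipnh, dtnbo, dtndurxnigl, dtnemjlx, dtnemjlxlt, dtnemjlxltq, dtnemjlzsc, dtnemjmwbqq, dtnm, dtnxlejchn, dtphqxqn, dtpj, dvvp
Count: 13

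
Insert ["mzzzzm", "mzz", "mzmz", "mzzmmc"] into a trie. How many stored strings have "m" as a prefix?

Filter for entries beginning with "m":
Words under "m": mzmz, mzz, mzzmmc, mzzzzm
Count: 4

4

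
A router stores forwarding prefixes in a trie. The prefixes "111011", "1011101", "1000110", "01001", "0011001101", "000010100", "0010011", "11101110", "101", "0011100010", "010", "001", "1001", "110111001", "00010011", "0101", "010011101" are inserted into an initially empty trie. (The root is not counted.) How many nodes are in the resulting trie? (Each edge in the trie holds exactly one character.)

Insert word by word; a character creates a node only if that edge doesn't already exist:
  "111011" → 6 new (1, 1, 1, 0, 1, 1)
  "1011101" → prefix "1" already present; 6 new (0, 1, 1, 1, 0, 1)
  "1000110" → prefix "10" already present; 5 new (0, 0, 1, 1, 0)
  "01001" → 5 new (0, 1, 0, 0, 1)
  "0011001101" → prefix "0" already present; 9 new (0, 1, 1, 0, 0, 1, 1, 0, 1)
  "000010100" → prefix "00" already present; 7 new (0, 0, 1, 0, 1, 0, 0)
  "0010011" → prefix "001" already present; 4 new (0, 0, 1, 1)
  "11101110" → prefix "111011" already present; 2 new (1, 0)
  "101" → prefix "101" already present; 0 new (none)
  "0011100010" → prefix "0011" already present; 6 new (1, 0, 0, 0, 1, 0)
  "010" → prefix "010" already present; 0 new (none)
  "001" → prefix "001" already present; 0 new (none)
  "1001" → prefix "100" already present; 1 new (1)
  "110111001" → prefix "11" already present; 7 new (0, 1, 1, 1, 0, 0, 1)
  "00010011" → prefix "000" already present; 5 new (1, 0, 0, 1, 1)
  "0101" → prefix "010" already present; 1 new (1)
  "010011101" → prefix "01001" already present; 4 new (1, 1, 0, 1)
Total nodes = 6 + 6 + 5 + 5 + 9 + 7 + 4 + 2 + 0 + 6 + 0 + 0 + 1 + 7 + 5 + 1 + 4 = 68

68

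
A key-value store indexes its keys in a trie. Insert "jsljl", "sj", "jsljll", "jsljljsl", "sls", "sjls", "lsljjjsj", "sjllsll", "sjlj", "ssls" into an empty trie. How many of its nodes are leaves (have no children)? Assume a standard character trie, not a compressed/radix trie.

Leaves are exactly the stored words that no other stored word extends.
Those words: "jsljljsl", "jsljll", "lsljjjsj", "sjlj", "sjllsll", "sjls", "sls", "ssls"
Leaf count: 8

8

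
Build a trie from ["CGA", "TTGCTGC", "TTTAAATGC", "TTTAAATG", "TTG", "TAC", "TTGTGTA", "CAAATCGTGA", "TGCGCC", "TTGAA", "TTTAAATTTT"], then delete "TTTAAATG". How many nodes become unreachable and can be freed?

0

A node on "TTTAAATG"'s path can go only if nothing else ends at it or branches off below it.
Every node on "TTTAAATG" is still needed (e.g. by "TTTAAATGC"), so nothing is freed.
Nodes removed: 0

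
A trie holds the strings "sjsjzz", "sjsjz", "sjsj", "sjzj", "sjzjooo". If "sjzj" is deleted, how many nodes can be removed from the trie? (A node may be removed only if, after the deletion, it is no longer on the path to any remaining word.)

Walk "sjzj" from the leaf back toward the root, removing each node that no remaining word uses.
Every node on "sjzj" is still needed (e.g. by "sjzjooo"), so nothing is freed.
Nodes removed: 0

0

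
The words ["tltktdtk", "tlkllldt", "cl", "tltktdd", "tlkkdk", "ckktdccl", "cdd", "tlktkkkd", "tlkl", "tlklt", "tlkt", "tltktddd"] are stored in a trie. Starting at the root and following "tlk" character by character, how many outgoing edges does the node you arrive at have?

3

Walk "tlk" from the root, arriving at one node.
Characters that immediately follow "tlk" among the stored strings: {k, l, t}.
That node has 3 child edges.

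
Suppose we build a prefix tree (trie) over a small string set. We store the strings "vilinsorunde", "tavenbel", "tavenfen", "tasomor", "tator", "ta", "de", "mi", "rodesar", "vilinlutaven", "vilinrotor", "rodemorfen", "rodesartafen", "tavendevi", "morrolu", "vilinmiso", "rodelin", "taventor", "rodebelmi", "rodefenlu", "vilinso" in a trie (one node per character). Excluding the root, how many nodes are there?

95

Count nodes per top-level branch (shared prefixes stored once):
  'd'-branch (de): 2 nodes
  'm'-branch (mi, morrolu): 8 nodes
  'r'-branch (rodebelmi, rodefenlu, rodelin, rodemorfen, rodesar, rodesartafen): 31 nodes
  't'-branch (ta, tasomor, tator, tavenbel, tavendevi, tavenfen, taventor): 26 nodes
  'v'-branch (vilinlutaven, vilinmiso, vilinrotor, vilinso, vilinsorunde): 28 nodes
Sum: 95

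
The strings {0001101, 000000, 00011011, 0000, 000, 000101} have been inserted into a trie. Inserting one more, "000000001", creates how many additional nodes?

3

"000000" is already a path in the trie; the remaining "001" must be added.
Each of the 3 remaining characters creates one node.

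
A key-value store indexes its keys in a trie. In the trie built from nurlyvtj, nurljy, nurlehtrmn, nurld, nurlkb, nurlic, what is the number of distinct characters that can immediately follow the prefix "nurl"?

6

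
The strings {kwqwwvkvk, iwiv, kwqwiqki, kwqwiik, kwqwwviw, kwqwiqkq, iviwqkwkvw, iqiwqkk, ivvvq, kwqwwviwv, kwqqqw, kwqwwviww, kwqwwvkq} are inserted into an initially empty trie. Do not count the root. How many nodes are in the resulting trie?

46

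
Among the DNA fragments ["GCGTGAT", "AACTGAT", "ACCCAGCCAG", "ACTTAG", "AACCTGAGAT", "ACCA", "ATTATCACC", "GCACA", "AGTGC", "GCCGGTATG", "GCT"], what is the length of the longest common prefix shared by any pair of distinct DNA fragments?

3

The deepest shared node is where two words last agree before diverging.
"AACCTGAGAT" and "AACTGAT" agree on "AAC" (3 characters) before diverging; nothing deeper is shared.
Longest shared-prefix length: 3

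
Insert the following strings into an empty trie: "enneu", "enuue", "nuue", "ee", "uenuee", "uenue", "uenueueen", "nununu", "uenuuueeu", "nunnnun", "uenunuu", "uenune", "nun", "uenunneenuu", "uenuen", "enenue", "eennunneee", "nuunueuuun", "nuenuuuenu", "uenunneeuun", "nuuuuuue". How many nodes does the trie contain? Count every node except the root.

82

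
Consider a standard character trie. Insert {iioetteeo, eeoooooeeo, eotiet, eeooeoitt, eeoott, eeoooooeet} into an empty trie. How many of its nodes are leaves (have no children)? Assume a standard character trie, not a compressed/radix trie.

6

A leaf is a node with no children — equivalently, the end of a word that is not a proper prefix of any other stored word.
Those words: "eeooeoitt", "eeoooooeeo", "eeoooooeet", "eeoott", "eotiet", "iioetteeo"
Leaf count: 6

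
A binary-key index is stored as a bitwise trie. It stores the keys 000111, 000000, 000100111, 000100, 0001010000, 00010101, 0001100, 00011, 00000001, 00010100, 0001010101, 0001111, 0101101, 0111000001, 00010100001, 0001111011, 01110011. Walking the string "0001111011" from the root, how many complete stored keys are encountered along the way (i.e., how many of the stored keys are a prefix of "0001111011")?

4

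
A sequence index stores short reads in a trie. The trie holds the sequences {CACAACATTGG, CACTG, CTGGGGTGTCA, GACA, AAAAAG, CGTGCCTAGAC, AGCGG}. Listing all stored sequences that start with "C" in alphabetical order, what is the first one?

Filter for "C…" and sort: "CACAACATTGG", "CACTG", "CGTGCCTAGAC", "CTGGGGTGTCA"
Position 1: CACAACATTGG

CACAACATTGG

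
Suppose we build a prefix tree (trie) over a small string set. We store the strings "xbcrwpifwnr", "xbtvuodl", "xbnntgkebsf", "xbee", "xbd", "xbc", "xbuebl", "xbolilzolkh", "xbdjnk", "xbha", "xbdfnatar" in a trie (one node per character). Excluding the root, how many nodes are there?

53

For each word, the new-node count is its length minus the longest prefix already in the trie:
  "xbcrwpifwnr" → 11 new (x, b, c, r, w, p, i, f, w, n, r)
  "xbtvuodl" → prefix "xb" already present; 6 new (t, v, u, o, d, l)
  "xbnntgkebsf" → prefix "xb" already present; 9 new (n, n, t, g, k, e, b, s, f)
  "xbee" → prefix "xb" already present; 2 new (e, e)
  "xbd" → prefix "xb" already present; 1 new (d)
  "xbc" → prefix "xbc" already present; 0 new (none)
  "xbuebl" → prefix "xb" already present; 4 new (u, e, b, l)
  "xbolilzolkh" → prefix "xb" already present; 9 new (o, l, i, l, z, o, l, k, h)
  "xbdjnk" → prefix "xbd" already present; 3 new (j, n, k)
  "xbha" → prefix "xb" already present; 2 new (h, a)
  "xbdfnatar" → prefix "xbd" already present; 6 new (f, n, a, t, a, r)
Total nodes = 11 + 6 + 9 + 2 + 1 + 0 + 4 + 9 + 3 + 2 + 6 = 53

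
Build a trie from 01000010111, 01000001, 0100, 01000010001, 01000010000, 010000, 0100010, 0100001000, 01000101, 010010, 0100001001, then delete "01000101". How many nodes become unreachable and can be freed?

1

A node on "01000101"'s path can go only if nothing else ends at it or branches off below it.
The suffix "1" (1 node) is used only by "01000101"; "0100010" is itself a stored word, so pruning stops there.
Nodes removed: 1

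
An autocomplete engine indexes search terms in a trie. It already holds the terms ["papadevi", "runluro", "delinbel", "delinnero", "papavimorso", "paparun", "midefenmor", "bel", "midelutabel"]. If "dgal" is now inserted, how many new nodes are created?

3

The longest prefix of "dgal" already in the trie is "d" (length 1).
New nodes needed: |"dgal"| − 1 = 4 − 1 = 3.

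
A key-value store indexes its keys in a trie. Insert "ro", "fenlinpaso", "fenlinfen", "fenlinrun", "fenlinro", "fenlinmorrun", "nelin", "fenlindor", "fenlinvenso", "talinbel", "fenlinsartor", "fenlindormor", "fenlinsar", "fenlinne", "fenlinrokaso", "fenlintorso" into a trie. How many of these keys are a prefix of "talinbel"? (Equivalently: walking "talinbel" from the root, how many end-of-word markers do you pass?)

1

Walk "talinbel" from the root; an end-of-word marker is hit whenever a stored word is a prefix of "talinbel".
Prefixes of the query that are stored words: "talinbel"
Count: 1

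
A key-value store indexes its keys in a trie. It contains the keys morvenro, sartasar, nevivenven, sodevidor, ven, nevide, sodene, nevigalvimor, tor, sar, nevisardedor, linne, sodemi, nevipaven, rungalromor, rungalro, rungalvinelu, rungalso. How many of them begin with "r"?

Traverse to the node for "r", then collect every word in that subtree.
Words under "r": rungalro, rungalromor, rungalso, rungalvinelu
Count: 4

4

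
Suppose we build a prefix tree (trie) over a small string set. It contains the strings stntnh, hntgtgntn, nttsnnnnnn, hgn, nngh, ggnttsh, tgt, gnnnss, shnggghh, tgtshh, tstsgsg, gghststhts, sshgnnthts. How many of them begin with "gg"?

2

Traverse to the node for "gg", then collect every word in that subtree.
Matches: "gghststhts", "ggnttsh"
Count: 2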